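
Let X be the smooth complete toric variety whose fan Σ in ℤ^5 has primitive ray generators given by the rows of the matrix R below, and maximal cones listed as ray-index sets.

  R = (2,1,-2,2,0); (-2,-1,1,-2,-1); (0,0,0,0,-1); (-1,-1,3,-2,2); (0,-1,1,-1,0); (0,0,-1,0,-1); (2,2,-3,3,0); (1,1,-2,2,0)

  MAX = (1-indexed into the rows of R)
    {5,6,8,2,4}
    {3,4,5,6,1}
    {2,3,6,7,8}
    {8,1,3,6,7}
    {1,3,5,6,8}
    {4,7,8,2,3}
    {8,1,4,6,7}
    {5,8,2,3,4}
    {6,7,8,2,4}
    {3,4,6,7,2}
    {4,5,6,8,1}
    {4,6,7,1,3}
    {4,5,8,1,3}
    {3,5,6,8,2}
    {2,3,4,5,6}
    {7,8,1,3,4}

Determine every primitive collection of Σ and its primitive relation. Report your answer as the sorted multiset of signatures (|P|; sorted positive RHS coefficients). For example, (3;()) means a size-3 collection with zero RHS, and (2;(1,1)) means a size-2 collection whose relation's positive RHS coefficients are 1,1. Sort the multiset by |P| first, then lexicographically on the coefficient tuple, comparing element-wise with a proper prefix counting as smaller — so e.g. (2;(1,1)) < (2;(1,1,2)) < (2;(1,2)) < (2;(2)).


The 3 primitive collections of Σ (r=8, n=5):

  {1,2}:  v_{1} + v_{2} = v_{6}  ⟹  sig = (2;(1))
  {5,7}:  v_{5} + v_{7} = v_{1}  ⟹  sig = (2;(1))
  {3,4,6,8}:  v_{3} + v_{4} + v_{6} + v_{8} = 0  ⟹  sig = (4;())

Signatures (|P|; sorted positive RHS coefficients), sorted:
{ (2;(1)) ×2,  (4;()) }


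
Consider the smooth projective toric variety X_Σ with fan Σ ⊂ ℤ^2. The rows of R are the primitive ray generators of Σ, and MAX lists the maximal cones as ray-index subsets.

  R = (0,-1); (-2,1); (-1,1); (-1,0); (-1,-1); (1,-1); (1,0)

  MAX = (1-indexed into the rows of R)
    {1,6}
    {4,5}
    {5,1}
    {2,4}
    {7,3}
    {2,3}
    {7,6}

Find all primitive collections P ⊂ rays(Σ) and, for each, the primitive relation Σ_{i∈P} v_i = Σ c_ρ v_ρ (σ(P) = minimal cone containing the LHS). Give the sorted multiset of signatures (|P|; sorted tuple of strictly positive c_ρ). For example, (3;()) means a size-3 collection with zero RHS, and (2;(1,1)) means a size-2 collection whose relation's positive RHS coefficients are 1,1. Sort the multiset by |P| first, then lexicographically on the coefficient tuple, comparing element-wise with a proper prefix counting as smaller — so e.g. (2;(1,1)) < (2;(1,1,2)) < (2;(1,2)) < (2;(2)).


Δ(Σ) — 7 vertices, 14 min non-faces:

  P = {3,6}:  v_{3} + v_{6} = 0 ; sig = (2;())
  P = {4,7}:  v_{4} + v_{7} = 0 ; sig = (2;())
  P = {1,3}:  v_{1} + v_{3} = v_{4} ; sig = (2;(1))
  P = {1,4}:  v_{1} + v_{4} = v_{5} ; sig = (2;(1))
  P = {1,7}:  v_{1} + v_{7} = v_{6} ; sig = (2;(1))
  P = {2,6}:  v_{2} + v_{6} = v_{4} ; sig = (2;(1))
  P = {2,7}:  v_{2} + v_{7} = v_{3} ; sig = (2;(1))
  P = {3,4}:  v_{3} + v_{4} = v_{2} ; sig = (2;(1))
  P = {4,6}:  v_{4} + v_{6} = v_{1} ; sig = (2;(1))
  P = {5,7}:  v_{5} + v_{7} = v_{1} ; sig = (2;(1))
  P = {1,2}:  v_{1} + v_{2} = 2·v_{4} ; sig = (2;(2))
  P = {3,5}:  v_{3} + v_{5} = 2·v_{4} ; sig = (2;(2))
  P = {5,6}:  v_{5} + v_{6} = 2·v_{1} ; sig = (2;(2))
  P = {2,5}:  v_{2} + v_{5} = 3·v_{4} ; sig = (2;(3))

Hence PRS(X_Σ) =
[(2;()), (2;()), (2;(1)), (2;(1)), (2;(1)), (2;(1)), (2;(1)), (2;(1)), (2;(1)), (2;(1)), (2;(2)), (2;(2)), (2;(2)), (2;(3))]


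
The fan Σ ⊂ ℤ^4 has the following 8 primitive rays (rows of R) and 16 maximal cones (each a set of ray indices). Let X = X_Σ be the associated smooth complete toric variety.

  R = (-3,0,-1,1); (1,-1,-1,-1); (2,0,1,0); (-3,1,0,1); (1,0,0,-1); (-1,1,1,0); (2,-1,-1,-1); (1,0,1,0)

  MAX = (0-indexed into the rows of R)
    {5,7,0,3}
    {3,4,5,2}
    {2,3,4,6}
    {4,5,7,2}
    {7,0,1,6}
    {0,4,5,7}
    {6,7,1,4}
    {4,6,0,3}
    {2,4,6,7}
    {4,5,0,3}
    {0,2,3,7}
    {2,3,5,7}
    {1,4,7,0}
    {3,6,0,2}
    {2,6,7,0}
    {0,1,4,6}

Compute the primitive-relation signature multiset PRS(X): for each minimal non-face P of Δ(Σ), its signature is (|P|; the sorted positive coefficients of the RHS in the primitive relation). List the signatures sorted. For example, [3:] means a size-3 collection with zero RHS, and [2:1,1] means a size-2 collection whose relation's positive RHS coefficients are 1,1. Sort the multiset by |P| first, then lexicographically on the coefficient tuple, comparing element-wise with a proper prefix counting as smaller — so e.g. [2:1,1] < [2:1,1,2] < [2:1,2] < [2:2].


Primitive collections (9):

  P={5,6}:  v_{5} + v_{6} = v_{4}  ⇒ sig = [2:1]
  P={1,2}:  v_{1} + v_{2} = v_{6} + v_{7}  ⇒ sig = [2:1,1]
  P={1,3}:  v_{1} + v_{3} = v_{0} + v_{4}  ⇒ sig = [2:1,1]
  P={1,5}:  v_{1} + v_{5} = v_{0} + 2·v_{4} + v_{7}  ⇒ sig = [2:1,1,2]
  P={0,2,4}:  v_{0} + v_{2} + v_{4} = 0  ⇒ sig = [3:]
  P={3,6,7}:  v_{3} + v_{6} + v_{7} = 0  ⇒ sig = [3:]
  P={3,4,7}:  v_{3} + v_{4} + v_{7} = v_{5}  ⇒ sig = [3:1]
  P={0,2,5}:  v_{0} + v_{2} + v_{5} = v_{3} + v_{7}  ⇒ sig = [3:1,1]
  P={0,4,6,7}:  v_{0} + v_{4} + v_{6} + v_{7} = v_{1}  ⇒ sig = [4:1]

Signatures (|P|; sorted positive RHS coefficients), sorted:
    [2:1]
    [2:1,1]
    [2:1,1]
    [2:1,1,2]
    [3:]
    [3:]
    [3:1]
    [3:1,1]
    [4:1]


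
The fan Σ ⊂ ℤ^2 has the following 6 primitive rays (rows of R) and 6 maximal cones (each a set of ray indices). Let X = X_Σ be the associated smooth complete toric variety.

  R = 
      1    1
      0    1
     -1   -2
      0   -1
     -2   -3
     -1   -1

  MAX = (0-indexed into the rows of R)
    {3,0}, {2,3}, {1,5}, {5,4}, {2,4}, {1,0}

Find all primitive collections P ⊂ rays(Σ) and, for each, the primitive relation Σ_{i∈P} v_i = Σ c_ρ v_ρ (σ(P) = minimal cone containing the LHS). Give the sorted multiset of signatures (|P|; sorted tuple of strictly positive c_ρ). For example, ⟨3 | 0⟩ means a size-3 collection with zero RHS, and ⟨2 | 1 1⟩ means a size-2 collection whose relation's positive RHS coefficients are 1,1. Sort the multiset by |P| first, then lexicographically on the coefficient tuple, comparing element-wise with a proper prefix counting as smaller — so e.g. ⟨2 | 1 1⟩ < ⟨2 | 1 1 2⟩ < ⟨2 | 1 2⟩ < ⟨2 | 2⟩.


Δ(Σ) — 6 vertices, 9 min non-faces:

  P = {0,5}:  v_{0} + v_{5} = 0  so sig = ⟨2 | 0⟩
  P = {1,3}:  v_{1} + v_{3} = 0  so sig = ⟨2 | 0⟩
  P = {0,2}:  v_{0} + v_{2} = v_{3}  so sig = ⟨2 | 1⟩
  P = {0,4}:  v_{0} + v_{4} = v_{2}  so sig = ⟨2 | 1⟩
  P = {1,2}:  v_{1} + v_{2} = v_{5}  so sig = ⟨2 | 1⟩
  P = {2,5}:  v_{2} + v_{5} = v_{4}  so sig = ⟨2 | 1⟩
  P = {3,5}:  v_{3} + v_{5} = v_{2}  so sig = ⟨2 | 1⟩
  P = {1,4}:  v_{1} + v_{4} = 2·v_{5}  so sig = ⟨2 | 2⟩
  P = {3,4}:  v_{3} + v_{4} = 2·v_{2}  so sig = ⟨2 | 2⟩

Sorted signature multiset PRS(X):
    |P|=2: 9 collections, coeffs (), (), (1), (1), (1), (1), (1), (2), (2)


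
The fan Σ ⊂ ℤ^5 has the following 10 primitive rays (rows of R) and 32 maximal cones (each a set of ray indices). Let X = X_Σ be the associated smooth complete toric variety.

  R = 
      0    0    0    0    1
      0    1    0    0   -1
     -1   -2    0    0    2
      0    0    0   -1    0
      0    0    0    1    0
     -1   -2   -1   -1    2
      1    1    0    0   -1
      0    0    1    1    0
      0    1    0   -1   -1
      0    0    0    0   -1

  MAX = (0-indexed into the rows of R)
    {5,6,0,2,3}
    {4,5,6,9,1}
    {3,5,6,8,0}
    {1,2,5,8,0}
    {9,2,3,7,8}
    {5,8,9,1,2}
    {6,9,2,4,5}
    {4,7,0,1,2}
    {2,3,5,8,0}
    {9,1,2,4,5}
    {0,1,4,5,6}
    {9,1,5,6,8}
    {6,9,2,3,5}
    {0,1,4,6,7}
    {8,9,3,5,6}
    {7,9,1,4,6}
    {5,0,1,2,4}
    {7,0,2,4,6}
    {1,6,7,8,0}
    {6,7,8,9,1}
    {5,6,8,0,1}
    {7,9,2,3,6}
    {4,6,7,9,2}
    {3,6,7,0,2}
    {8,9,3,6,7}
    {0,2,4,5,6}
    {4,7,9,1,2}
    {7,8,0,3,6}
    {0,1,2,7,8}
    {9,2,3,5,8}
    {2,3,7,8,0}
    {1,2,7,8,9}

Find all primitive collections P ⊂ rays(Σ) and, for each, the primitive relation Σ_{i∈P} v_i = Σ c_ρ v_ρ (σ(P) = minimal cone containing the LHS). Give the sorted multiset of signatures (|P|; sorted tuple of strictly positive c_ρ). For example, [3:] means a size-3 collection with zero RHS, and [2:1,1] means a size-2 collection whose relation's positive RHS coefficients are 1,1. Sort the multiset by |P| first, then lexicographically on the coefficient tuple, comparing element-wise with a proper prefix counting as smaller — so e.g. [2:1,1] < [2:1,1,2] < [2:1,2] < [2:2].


7 minimal non-faces of Δ(Σ) (on 10 rays):

  P = {0,9}:  v_{0} + v_{9} = 0 ; sig = [2:]
  P = {3,4}:  v_{3} + v_{4} = 0 ; sig = [2:]
  P = {1,3}:  v_{1} + v_{3} = v_{8} ; sig = [2:1]
  P = {4,8}:  v_{4} + v_{8} = v_{1} ; sig = [2:1]
  P = {5,7}:  v_{5} + v_{7} = v_{2} ; sig = [2:1]
  P = {1,2,6}:  v_{1} + v_{2} + v_{6} = 0 ; sig = [3:]
  P = {2,6,8}:  v_{2} + v_{6} + v_{8} = v_{3} ; sig = [3:1]

Signatures (|P|; sorted positive RHS coefficients), sorted:
{ [2:] ×2,  [2:1] ×3,  [3:],  [3:1] }


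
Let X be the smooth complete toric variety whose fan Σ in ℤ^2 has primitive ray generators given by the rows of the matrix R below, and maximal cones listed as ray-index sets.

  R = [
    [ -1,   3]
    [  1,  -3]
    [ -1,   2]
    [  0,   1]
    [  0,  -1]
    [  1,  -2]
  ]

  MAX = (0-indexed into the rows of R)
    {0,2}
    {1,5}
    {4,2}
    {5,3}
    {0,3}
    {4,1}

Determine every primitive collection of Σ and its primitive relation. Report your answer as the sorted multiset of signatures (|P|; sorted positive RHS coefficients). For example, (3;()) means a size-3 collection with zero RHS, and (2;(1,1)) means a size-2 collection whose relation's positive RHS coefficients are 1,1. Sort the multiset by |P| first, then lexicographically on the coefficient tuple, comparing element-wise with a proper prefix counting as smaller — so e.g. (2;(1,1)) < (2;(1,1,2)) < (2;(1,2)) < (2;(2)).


9 collections generate NE(X_Σ); each relation:

  P = {0,1}:  v_{0} + v_{1} = 0  so sig = (2;())
  P = {2,5}:  v_{2} + v_{5} = 0  so sig = (2;())
  P = {3,4}:  v_{3} + v_{4} = 0  so sig = (2;())
  P = {0,4}:  v_{0} + v_{4} = v_{2}  so sig = (2;(1))
  P = {0,5}:  v_{0} + v_{5} = v_{3}  so sig = (2;(1))
  P = {1,2}:  v_{1} + v_{2} = v_{4}  so sig = (2;(1))
  P = {1,3}:  v_{1} + v_{3} = v_{5}  so sig = (2;(1))
  P = {2,3}:  v_{2} + v_{3} = v_{0}  so sig = (2;(1))
  P = {4,5}:  v_{4} + v_{5} = v_{1}  so sig = (2;(1))

Hence PRS(X_Σ) =
[(2;()), (2;()), (2;()), (2;(1)), (2;(1)), (2;(1)), (2;(1)), (2;(1)), (2;(1))]


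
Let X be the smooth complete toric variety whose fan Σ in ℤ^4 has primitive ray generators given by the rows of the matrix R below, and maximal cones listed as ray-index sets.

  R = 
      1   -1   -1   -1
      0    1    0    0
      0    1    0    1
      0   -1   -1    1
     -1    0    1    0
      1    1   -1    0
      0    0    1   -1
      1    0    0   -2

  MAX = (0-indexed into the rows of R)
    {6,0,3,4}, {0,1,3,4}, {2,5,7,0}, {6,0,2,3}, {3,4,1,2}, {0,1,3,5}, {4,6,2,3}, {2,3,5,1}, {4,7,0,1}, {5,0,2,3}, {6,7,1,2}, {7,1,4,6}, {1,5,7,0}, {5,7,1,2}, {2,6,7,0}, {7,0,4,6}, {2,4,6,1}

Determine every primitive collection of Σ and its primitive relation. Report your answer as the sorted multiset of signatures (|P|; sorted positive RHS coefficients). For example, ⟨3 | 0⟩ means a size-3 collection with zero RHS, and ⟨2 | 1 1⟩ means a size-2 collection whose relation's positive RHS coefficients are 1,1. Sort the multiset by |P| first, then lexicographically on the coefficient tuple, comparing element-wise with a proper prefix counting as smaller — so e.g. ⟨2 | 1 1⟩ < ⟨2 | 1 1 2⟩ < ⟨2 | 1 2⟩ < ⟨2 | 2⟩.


Minimal non-faces — 8 found among 8 rays, 17 max cones:

  P = {3,7}:  v_{3} + v_{7} = v_{0}  ⟹  sig = ⟨2 | 1⟩
  P = {4,5}:  v_{4} + v_{5} = v_{1}  ⟹  sig = ⟨2 | 1⟩
  P = {5,6}:  v_{5} + v_{6} = v_{2} + v_{7}  ⟹  sig = ⟨2 | 1 1⟩
  P = {0,2,4}:  v_{0} + v_{2} + v_{4} = 0  ⟹  sig = ⟨3 | 0⟩
  P = {1,3,6}:  v_{1} + v_{3} + v_{6} = 0  ⟹  sig = ⟨3 | 0⟩
  P = {0,1,2}:  v_{0} + v_{1} + v_{2} = v_{5}  ⟹  sig = ⟨3 | 1⟩
  P = {0,1,6}:  v_{0} + v_{1} + v_{6} = v_{7}  ⟹  sig = ⟨3 | 1⟩
  P = {2,4,7}:  v_{2} + v_{4} + v_{7} = v_{1} + v_{6}  ⟹  sig = ⟨3 | 1 1⟩

Hence PRS(X_Σ) =
    ⟨2 | 1⟩
    ⟨2 | 1⟩
    ⟨2 | 1 1⟩
    ⟨3 | 0⟩
    ⟨3 | 0⟩
    ⟨3 | 1⟩
    ⟨3 | 1⟩
    ⟨3 | 1 1⟩


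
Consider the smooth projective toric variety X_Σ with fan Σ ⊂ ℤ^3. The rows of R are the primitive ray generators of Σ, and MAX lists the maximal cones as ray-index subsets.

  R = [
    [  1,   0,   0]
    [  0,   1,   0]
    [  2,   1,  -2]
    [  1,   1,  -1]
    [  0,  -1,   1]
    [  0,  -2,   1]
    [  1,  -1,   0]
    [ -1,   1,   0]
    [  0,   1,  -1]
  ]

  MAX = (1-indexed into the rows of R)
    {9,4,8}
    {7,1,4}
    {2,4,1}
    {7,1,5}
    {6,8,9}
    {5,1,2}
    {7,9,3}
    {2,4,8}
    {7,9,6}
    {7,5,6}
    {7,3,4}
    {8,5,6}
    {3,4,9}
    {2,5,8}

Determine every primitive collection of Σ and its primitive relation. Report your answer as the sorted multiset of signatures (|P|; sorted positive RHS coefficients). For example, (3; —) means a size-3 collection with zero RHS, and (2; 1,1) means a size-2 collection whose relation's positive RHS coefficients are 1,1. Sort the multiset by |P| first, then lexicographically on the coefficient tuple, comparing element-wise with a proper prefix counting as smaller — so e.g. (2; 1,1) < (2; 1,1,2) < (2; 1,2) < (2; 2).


Primitive collections (16):

  P = {5,9}:  v_{5} + v_{9} = 0  so sig = (2; —)
  P = {7,8}:  v_{7} + v_{8} = 0  so sig = (2; —)
  P = {1,8}:  v_{1} + v_{8} = v_{2}  so sig = (2; 1)
  P = {1,9}:  v_{1} + v_{9} = v_{4}  so sig = (2; 1)
  P = {2,6}:  v_{2} + v_{6} = v_{5}  so sig = (2; 1)
  P = {2,7}:  v_{2} + v_{7} = v_{1}  so sig = (2; 1)
  P = {4,5}:  v_{4} + v_{5} = v_{1}  so sig = (2; 1)
  P = {4,6}:  v_{4} + v_{6} = v_{7}  so sig = (2; 1)
  P = {1,6}:  v_{1} + v_{6} = v_{5} + v_{7}  so sig = (2; 1,1)
  P = {2,9}:  v_{2} + v_{9} = v_{4} + v_{8}  so sig = (2; 1,1)
  P = {3,5}:  v_{3} + v_{5} = v_{4} + v_{7}  so sig = (2; 1,1)
  P = {3,8}:  v_{3} + v_{8} = v_{4} + v_{9}  so sig = (2; 1,1)
  P = {1,3}:  v_{1} + v_{3} = 2·v_{4} + v_{7}  so sig = (2; 1,2)
  P = {3,6}:  v_{3} + v_{6} = 2·v_{7} + v_{9}  so sig = (2; 1,2)
  P = {2,3}:  v_{2} + v_{3} = 2·v_{4}  so sig = (2; 2)
  P = {4,7,9}:  v_{4} + v_{7} + v_{9} = v_{3}  so sig = (3; 1)

so the primitive-relation signature multiset is
[(2; —), (2; —), (2; 1), (2; 1), (2; 1), (2; 1), (2; 1), (2; 1), (2; 1,1), (2; 1,1), (2; 1,1), (2; 1,1), (2; 1,2), (2; 1,2), (2; 2), (3; 1)]


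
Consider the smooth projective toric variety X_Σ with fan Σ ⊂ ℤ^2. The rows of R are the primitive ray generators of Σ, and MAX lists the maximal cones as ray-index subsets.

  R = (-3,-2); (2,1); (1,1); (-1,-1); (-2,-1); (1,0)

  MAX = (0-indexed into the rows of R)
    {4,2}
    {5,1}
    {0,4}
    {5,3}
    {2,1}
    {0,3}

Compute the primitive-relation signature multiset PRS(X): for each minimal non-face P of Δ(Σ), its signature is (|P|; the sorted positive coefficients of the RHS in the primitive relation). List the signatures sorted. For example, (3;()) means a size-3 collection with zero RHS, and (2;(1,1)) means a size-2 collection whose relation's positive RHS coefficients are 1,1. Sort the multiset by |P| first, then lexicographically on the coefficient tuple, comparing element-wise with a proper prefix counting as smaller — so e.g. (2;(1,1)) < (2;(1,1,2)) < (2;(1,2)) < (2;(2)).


9 collections generate NE(X_Σ); each relation:

  P={1,4}:  v_{1} + v_{4} = 0 — sig = (2;())
  P={2,3}:  v_{2} + v_{3} = 0 — sig = (2;())
  P={0,1}:  v_{0} + v_{1} = v_{3} — sig = (2;(1))
  P={0,2}:  v_{0} + v_{2} = v_{4} — sig = (2;(1))
  P={1,3}:  v_{1} + v_{3} = v_{5} — sig = (2;(1))
  P={2,5}:  v_{2} + v_{5} = v_{1} — sig = (2;(1))
  P={3,4}:  v_{3} + v_{4} = v_{0} — sig = (2;(1))
  P={4,5}:  v_{4} + v_{5} = v_{3} — sig = (2;(1))
  P={0,5}:  v_{0} + v_{5} = 2·v_{3} — sig = (2;(2))

so the primitive-relation signature multiset is
    |P|=2: 9 collections, coeffs (), (), (1), (1), (1), (1), (1), (1), (2)


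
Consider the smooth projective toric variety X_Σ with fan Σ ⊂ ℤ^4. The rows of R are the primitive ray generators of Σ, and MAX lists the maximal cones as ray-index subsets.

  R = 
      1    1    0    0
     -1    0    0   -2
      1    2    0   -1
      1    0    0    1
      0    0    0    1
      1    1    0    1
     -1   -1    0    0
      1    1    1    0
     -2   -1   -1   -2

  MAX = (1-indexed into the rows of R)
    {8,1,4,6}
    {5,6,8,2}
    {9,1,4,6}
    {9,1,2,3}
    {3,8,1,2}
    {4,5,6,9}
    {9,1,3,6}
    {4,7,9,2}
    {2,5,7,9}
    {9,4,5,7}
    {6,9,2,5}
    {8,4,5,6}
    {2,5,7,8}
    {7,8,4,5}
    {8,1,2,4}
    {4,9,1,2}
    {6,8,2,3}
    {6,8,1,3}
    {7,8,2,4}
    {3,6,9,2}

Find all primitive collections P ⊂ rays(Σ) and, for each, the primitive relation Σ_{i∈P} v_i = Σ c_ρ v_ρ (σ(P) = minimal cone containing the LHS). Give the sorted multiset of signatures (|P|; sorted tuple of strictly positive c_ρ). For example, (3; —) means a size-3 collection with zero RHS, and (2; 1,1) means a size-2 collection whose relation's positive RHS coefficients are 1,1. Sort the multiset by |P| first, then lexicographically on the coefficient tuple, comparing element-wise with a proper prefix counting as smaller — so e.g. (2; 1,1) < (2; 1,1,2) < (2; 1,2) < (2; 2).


The 10 primitive collections of Σ (r=9, n=4):

  • {1,7}:  v_{1} + v_{7} = 0  →  sig = (2; —)
  • {1,5}:  v_{1} + v_{5} = v_{6}  →  sig = (2; 1)
  • {6,7}:  v_{6} + v_{7} = v_{5}  →  sig = (2; 1)
  • {8,9}:  v_{8} + v_{9} = v_{2}  →  sig = (2; 1)
  • {3,7}:  v_{3} + v_{7} = v_{2} + v_{6}  →  sig = (2; 1,1)
  • {3,5}:  v_{3} + v_{5} = v_{2} + 2·v_{6}  →  sig = (2; 1,2)
  • {3,4}:  v_{3} + v_{4} = 2·v_{1}  →  sig = (2; 2)
  • {2,4,5}:  v_{2} + v_{4} + v_{5} = 0  →  sig = (3; —)
  • {1,2,6}:  v_{1} + v_{2} + v_{6} = v_{3}  →  sig = (3; 1)
  • {2,4,6}:  v_{2} + v_{4} + v_{6} = v_{1}  →  sig = (3; 1)

Sorted signature multiset PRS(X):
[(2; —), (2; 1), (2; 1), (2; 1), (2; 1,1), (2; 1,2), (2; 2), (3; —), (3; 1), (3; 1)]


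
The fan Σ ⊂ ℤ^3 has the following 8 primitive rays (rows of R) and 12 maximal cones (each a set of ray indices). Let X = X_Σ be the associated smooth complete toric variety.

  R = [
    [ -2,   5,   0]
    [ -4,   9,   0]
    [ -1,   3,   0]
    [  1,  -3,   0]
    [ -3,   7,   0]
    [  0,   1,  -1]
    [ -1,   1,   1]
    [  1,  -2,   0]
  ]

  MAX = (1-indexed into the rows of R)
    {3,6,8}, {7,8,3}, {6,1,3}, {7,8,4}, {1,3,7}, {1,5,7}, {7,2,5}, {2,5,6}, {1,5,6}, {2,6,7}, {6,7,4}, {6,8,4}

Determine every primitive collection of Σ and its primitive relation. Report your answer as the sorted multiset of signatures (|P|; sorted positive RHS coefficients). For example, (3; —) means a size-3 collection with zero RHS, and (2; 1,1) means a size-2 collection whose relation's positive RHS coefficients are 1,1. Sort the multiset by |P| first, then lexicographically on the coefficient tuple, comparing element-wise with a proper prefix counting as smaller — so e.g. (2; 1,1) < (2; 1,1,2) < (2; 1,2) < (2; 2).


Minimal non-faces — 14 found among 8 rays, 12 max cones:

  {3,4}:  v_{3} + v_{4} = 0 ; sig = (2; —)
  {1,8}:  v_{1} + v_{8} = v_{3} ; sig = (2; 1)
  {2,8}:  v_{2} + v_{8} = v_{5} ; sig = (2; 1)
  {5,8}:  v_{5} + v_{8} = v_{1} ; sig = (2; 1)
  {1,4}:  v_{1} + v_{4} = v_{6} + v_{7} ; sig = (2; 1,1)
  {2,3}:  v_{2} + v_{3} = v_{1} + v_{5} ; sig = (2; 1,1)
  {1,2}:  v_{1} + v_{2} = 2·v_{5} ; sig = (2; 2)
  {3,5}:  v_{3} + v_{5} = 2·v_{1} ; sig = (2; 2)
  {4,5}:  v_{4} + v_{5} = 2·v_{6} + 2·v_{7} ; sig = (2; 2,2)
  {2,4}:  v_{2} + v_{4} = 3·v_{6} + 3·v_{7} ; sig = (2; 3,3)
  {6,7,8}:  v_{6} + v_{7} + v_{8} = 0 ; sig = (3; —)
  {1,6,7}:  v_{1} + v_{6} + v_{7} = v_{5} ; sig = (3; 1)
  {3,6,7}:  v_{3} + v_{6} + v_{7} = v_{1} ; sig = (3; 1)
  {5,6,7}:  v_{5} + v_{6} + v_{7} = v_{2} ; sig = (3; 1)

Hence PRS(X_Σ) =
[(2; —), (2; 1), (2; 1), (2; 1), (2; 1,1), (2; 1,1), (2; 2), (2; 2), (2; 2,2), (2; 3,3), (3; —), (3; 1), (3; 1), (3; 1)]


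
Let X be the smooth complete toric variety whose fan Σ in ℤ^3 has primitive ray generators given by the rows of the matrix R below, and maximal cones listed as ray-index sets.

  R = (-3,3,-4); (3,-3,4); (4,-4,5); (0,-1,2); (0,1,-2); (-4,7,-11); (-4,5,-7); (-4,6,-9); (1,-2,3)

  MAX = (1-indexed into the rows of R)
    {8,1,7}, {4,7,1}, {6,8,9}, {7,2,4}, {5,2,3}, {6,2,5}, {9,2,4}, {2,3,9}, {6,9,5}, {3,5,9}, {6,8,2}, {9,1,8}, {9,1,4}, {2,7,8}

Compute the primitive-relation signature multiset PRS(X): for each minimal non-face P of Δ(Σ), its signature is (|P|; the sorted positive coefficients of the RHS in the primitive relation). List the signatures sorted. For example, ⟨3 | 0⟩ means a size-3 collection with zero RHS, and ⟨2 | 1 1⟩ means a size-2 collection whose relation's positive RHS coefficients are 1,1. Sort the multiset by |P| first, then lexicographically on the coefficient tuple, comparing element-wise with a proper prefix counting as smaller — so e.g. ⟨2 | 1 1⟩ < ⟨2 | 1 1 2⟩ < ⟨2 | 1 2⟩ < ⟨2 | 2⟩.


Minimal non-faces — 18 found among 9 rays, 14 max cones:

  P={1,2}:  v_{1} + v_{2} = 0  →  sig = ⟨2 | 0⟩
  P={4,5}:  v_{4} + v_{5} = 0  →  sig = ⟨2 | 0⟩
  P={3,7}:  v_{3} + v_{7} = v_{5}  →  sig = ⟨2 | 1⟩
  P={4,6}:  v_{4} + v_{6} = v_{8}  →  sig = ⟨2 | 1⟩
  P={4,8}:  v_{4} + v_{8} = v_{7}  →  sig = ⟨2 | 1⟩
  P={5,7}:  v_{5} + v_{7} = v_{8}  →  sig = ⟨2 | 1⟩
  P={5,8}:  v_{5} + v_{8} = v_{6}  →  sig = ⟨2 | 1⟩
  P={7,9}:  v_{7} + v_{9} = v_{1}  →  sig = ⟨2 | 1⟩
  P={1,3}:  v_{1} + v_{3} = v_{5} + v_{9}  →  sig = ⟨2 | 1 1⟩
  P={1,5}:  v_{1} + v_{5} = v_{8} + v_{9}  →  sig = ⟨2 | 1 1⟩
  P={3,4}:  v_{3} + v_{4} = v_{2} + v_{9}  →  sig = ⟨2 | 1 1⟩
  P={1,6}:  v_{1} + v_{6} = 2·v_{8} + v_{9}  →  sig = ⟨2 | 1 2⟩
  P={3,8}:  v_{3} + v_{8} = 2·v_{5}  →  sig = ⟨2 | 2⟩
  P={6,7}:  v_{6} + v_{7} = 2·v_{8}  →  sig = ⟨2 | 2⟩
  P={3,6}:  v_{3} + v_{6} = 3·v_{5}  →  sig = ⟨2 | 3⟩
  P={2,5,9}:  v_{2} + v_{5} + v_{9} = v_{3}  →  sig = ⟨3 | 1⟩
  P={2,8,9}:  v_{2} + v_{8} + v_{9} = v_{5}  →  sig = ⟨3 | 1⟩
  P={2,6,9}:  v_{2} + v_{6} + v_{9} = 2·v_{5}  →  sig = ⟨3 | 2⟩

Sorted signature multiset PRS(X):
    |P|=2: 15 collections, coeffs (), (), (1), (1), (1), (1), (1), (1), (1,1), (1,1), (1,1), (1,2), (2), (2), (3)
    |P|=3: 3 collections, coeffs (1), (1), (2)


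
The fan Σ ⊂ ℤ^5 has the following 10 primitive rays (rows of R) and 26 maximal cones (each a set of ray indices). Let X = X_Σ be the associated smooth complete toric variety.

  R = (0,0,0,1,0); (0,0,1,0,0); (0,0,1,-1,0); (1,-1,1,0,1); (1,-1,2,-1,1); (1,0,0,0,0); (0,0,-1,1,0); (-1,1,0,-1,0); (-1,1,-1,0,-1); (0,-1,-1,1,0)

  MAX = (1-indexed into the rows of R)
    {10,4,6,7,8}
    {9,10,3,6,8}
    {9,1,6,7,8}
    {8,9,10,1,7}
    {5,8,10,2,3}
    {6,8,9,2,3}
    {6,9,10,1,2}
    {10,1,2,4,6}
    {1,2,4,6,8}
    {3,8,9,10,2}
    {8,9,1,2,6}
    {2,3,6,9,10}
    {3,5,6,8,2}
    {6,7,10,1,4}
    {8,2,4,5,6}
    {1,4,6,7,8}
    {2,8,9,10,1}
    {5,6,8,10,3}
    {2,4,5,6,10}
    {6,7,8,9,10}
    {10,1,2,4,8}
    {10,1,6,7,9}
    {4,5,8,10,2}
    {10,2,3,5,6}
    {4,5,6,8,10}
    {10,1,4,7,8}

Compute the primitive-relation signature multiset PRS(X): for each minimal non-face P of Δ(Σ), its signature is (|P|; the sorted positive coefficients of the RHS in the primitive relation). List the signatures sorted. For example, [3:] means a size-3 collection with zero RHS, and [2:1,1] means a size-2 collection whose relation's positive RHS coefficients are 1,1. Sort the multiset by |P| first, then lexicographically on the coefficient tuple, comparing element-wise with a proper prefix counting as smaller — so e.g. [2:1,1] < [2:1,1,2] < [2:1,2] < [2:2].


Δ(Σ) — 10 vertices, 10 min non-faces:

  {3,7}:  v_{3} + v_{7} = 0  ⇒ sig = [2:]
  {4,9}:  v_{4} + v_{9} = 0  ⇒ sig = [2:]
  {1,3}:  v_{1} + v_{3} = v_{2}  ⇒ sig = [2:1]
  {2,7}:  v_{2} + v_{7} = v_{1}  ⇒ sig = [2:1]
  {3,4}:  v_{3} + v_{4} = v_{5}  ⇒ sig = [2:1]
  {5,7}:  v_{5} + v_{7} = v_{4}  ⇒ sig = [2:1]
  {5,9}:  v_{5} + v_{9} = v_{3}  ⇒ sig = [2:1]
  {1,5}:  v_{1} + v_{5} = v_{2} + v_{4}  ⇒ sig = [2:1,1]
  {2,6,8,10}:  v_{2} + v_{6} + v_{8} + v_{10} = 0  ⇒ sig = [4:]
  {1,6,8,10}:  v_{1} + v_{6} + v_{8} + v_{10} = v_{7}  ⇒ sig = [4:1]

Signatures (|P|; sorted positive RHS coefficients), sorted:
[[2:], [2:], [2:1], [2:1], [2:1], [2:1], [2:1], [2:1,1], [4:], [4:1]]


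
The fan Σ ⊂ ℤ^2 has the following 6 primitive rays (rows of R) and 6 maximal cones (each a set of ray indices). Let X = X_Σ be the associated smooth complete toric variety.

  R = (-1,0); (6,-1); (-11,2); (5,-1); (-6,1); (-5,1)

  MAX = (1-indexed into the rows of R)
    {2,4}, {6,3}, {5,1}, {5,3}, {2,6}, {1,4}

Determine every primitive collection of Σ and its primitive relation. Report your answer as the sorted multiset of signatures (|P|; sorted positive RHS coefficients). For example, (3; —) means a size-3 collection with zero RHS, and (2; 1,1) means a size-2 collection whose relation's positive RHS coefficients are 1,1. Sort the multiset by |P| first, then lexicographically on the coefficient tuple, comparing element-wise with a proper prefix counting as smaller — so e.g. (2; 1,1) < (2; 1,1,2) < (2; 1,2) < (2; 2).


Σ has 9 primitive collections:

  {2,5}:  v_{2} + v_{5} = 0  ⟹  sig = (2; —)
  {4,6}:  v_{4} + v_{6} = 0  ⟹  sig = (2; —)
  {1,2}:  v_{1} + v_{2} = v_{4}  ⟹  sig = (2; 1)
  {1,6}:  v_{1} + v_{6} = v_{5}  ⟹  sig = (2; 1)
  {2,3}:  v_{2} + v_{3} = v_{6}  ⟹  sig = (2; 1)
  {3,4}:  v_{3} + v_{4} = v_{5}  ⟹  sig = (2; 1)
  {4,5}:  v_{4} + v_{5} = v_{1}  ⟹  sig = (2; 1)
  {5,6}:  v_{5} + v_{6} = v_{3}  ⟹  sig = (2; 1)
  {1,3}:  v_{1} + v_{3} = 2·v_{5}  ⟹  sig = (2; 2)

Signatures (|P|; sorted positive RHS coefficients), sorted:
    |P|=2: 9 collections, coeffs (), (), (1), (1), (1), (1), (1), (1), (2)


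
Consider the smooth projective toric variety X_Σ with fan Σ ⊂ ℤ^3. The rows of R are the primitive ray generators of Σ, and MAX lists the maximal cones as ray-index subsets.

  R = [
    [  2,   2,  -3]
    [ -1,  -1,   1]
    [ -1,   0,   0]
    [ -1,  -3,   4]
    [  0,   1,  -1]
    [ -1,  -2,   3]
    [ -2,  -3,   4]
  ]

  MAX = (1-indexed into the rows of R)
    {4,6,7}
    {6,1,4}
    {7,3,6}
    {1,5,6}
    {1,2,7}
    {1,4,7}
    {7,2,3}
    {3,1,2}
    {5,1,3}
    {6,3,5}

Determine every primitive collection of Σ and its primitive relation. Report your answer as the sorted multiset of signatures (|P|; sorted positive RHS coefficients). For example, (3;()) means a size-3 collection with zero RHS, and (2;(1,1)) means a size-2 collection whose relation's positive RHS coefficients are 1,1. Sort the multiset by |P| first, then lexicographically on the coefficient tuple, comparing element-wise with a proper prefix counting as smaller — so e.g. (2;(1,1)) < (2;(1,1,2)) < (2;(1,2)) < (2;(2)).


|primitive collections| = 9. Relations:

  • {2,5}:  v_{2} + v_{5} = v_{3}  ⇒ sig = (2;(1))
  • {2,6}:  v_{2} + v_{6} = v_{7}  ⇒ sig = (2;(1))
  • {3,4}:  v_{3} + v_{4} = v_{7}  ⇒ sig = (2;(1))
  • {4,5}:  v_{4} + v_{5} = v_{6}  ⇒ sig = (2;(1))
  • {5,7}:  v_{5} + v_{7} = v_{3} + v_{6}  ⇒ sig = (2;(1,1))
  • {2,4}:  v_{2} + v_{4} = v_{1} + 2·v_{7}  ⇒ sig = (2;(1,2))
  • {1,3,6}:  v_{1} + v_{3} + v_{6} = 0  ⇒ sig = (3;())
  • {1,3,7}:  v_{1} + v_{3} + v_{7} = v_{2}  ⇒ sig = (3;(1))
  • {1,6,7}:  v_{1} + v_{6} + v_{7} = v_{4}  ⇒ sig = (3;(1))

so the primitive-relation signature multiset is
{ (2;(1)) ×4,  (2;(1,1)),  (2;(1,2)),  (3;()),  (3;(1)) ×2 }


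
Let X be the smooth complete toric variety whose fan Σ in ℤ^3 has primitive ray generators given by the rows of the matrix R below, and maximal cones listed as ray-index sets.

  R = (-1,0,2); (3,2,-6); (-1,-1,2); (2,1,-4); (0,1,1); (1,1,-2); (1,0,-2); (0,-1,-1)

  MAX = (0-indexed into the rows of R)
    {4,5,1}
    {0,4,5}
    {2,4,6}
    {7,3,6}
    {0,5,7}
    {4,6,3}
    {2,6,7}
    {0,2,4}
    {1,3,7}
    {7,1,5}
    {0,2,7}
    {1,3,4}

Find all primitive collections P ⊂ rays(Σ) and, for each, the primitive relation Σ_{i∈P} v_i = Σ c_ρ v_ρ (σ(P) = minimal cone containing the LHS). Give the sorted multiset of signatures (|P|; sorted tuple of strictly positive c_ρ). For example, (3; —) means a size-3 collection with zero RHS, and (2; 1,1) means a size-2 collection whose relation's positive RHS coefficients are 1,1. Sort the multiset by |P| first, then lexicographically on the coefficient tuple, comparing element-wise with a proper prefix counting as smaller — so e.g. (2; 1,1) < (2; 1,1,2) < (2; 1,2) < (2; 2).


|primitive collections| = 10. Relations:

  {0,6}:  v_{0} + v_{6} = 0  ⟹  sig = (2; —)
  {2,5}:  v_{2} + v_{5} = 0  ⟹  sig = (2; —)
  {4,7}:  v_{4} + v_{7} = 0  ⟹  sig = (2; —)
  {0,3}:  v_{0} + v_{3} = v_{5}  ⟹  sig = (2; 1)
  {1,2}:  v_{1} + v_{2} = v_{3}  ⟹  sig = (2; 1)
  {2,3}:  v_{2} + v_{3} = v_{6}  ⟹  sig = (2; 1)
  {3,5}:  v_{3} + v_{5} = v_{1}  ⟹  sig = (2; 1)
  {5,6}:  v_{5} + v_{6} = v_{3}  ⟹  sig = (2; 1)
  {0,1}:  v_{0} + v_{1} = 2·v_{5}  ⟹  sig = (2; 2)
  {1,6}:  v_{1} + v_{6} = 2·v_{3}  ⟹  sig = (2; 2)

Sorted signature multiset PRS(X):
[(2; —), (2; —), (2; —), (2; 1), (2; 1), (2; 1), (2; 1), (2; 1), (2; 2), (2; 2)]


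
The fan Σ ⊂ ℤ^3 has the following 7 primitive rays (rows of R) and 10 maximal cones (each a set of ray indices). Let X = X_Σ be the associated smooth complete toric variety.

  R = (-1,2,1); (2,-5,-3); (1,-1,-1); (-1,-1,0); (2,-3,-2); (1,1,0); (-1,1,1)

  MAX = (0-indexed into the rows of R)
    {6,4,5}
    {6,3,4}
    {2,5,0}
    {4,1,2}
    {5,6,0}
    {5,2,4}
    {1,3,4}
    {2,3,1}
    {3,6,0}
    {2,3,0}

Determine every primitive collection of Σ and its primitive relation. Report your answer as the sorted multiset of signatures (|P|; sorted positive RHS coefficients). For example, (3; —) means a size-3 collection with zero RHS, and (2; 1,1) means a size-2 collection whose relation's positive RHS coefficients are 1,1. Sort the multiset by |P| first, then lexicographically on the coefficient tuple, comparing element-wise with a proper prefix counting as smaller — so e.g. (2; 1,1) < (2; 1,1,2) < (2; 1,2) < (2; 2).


The 7 primitive collections of Σ (r=7, n=3):

  P={2,6}:  v_{2} + v_{6} = 0  ⟹  sig = (2; —)
  P={3,5}:  v_{3} + v_{5} = 0  ⟹  sig = (2; —)
  P={0,4}:  v_{0} + v_{4} = v_{2}  ⟹  sig = (2; 1)
  P={1,5}:  v_{1} + v_{5} = v_{2} + v_{4}  ⟹  sig = (2; 1,1)
  P={1,6}:  v_{1} + v_{6} = v_{3} + v_{4}  ⟹  sig = (2; 1,1)
  P={0,1}:  v_{0} + v_{1} = 2·v_{2} + v_{3}  ⟹  sig = (2; 1,2)
  P={2,3,4}:  v_{2} + v_{3} + v_{4} = v_{1}  ⟹  sig = (3; 1)

Hence PRS(X_Σ) =
[(2; —), (2; —), (2; 1), (2; 1,1), (2; 1,1), (2; 1,2), (3; 1)]


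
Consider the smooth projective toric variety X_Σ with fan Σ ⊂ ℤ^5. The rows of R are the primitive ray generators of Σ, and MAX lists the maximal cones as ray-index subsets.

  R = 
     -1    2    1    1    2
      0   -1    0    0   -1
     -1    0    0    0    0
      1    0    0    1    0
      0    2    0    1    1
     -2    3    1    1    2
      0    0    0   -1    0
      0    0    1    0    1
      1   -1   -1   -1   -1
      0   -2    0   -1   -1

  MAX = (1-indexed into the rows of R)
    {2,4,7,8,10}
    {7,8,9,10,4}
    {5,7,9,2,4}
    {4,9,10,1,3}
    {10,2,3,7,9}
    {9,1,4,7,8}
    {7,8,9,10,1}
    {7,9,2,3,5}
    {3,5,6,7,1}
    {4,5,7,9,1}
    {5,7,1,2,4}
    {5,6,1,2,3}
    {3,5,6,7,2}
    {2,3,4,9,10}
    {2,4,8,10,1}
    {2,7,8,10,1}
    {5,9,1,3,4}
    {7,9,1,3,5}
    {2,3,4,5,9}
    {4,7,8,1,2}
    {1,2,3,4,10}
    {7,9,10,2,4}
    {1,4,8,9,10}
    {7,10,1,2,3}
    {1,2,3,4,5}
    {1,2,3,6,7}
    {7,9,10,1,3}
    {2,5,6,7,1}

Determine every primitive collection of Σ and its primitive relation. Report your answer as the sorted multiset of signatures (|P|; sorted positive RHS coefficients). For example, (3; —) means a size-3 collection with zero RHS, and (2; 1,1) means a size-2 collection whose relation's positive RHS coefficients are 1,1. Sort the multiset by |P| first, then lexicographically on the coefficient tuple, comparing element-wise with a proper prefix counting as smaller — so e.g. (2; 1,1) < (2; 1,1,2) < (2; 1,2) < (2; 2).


|primitive collections| = 12. Relations:

  P = {5,10}:  v_{5} + v_{10} = 0  so sig = (2; —)
  P = {3,8}:  v_{3} + v_{8} = v_{1} + v_{10}  so sig = (2; 1,1)
  P = {4,6}:  v_{4} + v_{6} = v_{1} + v_{2} + v_{5}  so sig = (2; 1,1,1)
  P = {5,8}:  v_{5} + v_{8} = v_{1} + v_{4} + v_{7}  so sig = (2; 1,1,1)
  P = {6,9}:  v_{6} + v_{9} = v_{3} + v_{5} + v_{7}  so sig = (2; 1,1,1)
  P = {6,10}:  v_{6} + v_{10} = v_{1} + v_{2} + v_{3} + v_{7}  so sig = (2; 1,1,1,1)
  P = {6,8}:  v_{6} + v_{8} = 2·v_{1} + v_{2} + v_{7}  so sig = (2; 1,1,2)
  P = {1,2,9}:  v_{1} + v_{2} + v_{9} = 0  so sig = (3; —)
  P = {3,4,7}:  v_{3} + v_{4} + v_{7} = 0  so sig = (3; —)
  P = {2,8,9}:  v_{2} + v_{8} + v_{9} = v_{4} + v_{7} + v_{10}  so sig = (3; 1,1,1)
  P = {1,4,7,10}:  v_{1} + v_{4} + v_{7} + v_{10} = v_{8}  so sig = (4; 1)
  P = {1,2,3,5,7}:  v_{1} + v_{2} + v_{3} + v_{5} + v_{7} = v_{6}  so sig = (5; 1)

so the primitive-relation signature multiset is
{ (2; —),  (2; 1,1),  (2; 1,1,1) ×3,  (2; 1,1,1,1),  (2; 1,1,2),  (3; —) ×2,  (3; 1,1,1),  (4; 1),  (5; 1) }


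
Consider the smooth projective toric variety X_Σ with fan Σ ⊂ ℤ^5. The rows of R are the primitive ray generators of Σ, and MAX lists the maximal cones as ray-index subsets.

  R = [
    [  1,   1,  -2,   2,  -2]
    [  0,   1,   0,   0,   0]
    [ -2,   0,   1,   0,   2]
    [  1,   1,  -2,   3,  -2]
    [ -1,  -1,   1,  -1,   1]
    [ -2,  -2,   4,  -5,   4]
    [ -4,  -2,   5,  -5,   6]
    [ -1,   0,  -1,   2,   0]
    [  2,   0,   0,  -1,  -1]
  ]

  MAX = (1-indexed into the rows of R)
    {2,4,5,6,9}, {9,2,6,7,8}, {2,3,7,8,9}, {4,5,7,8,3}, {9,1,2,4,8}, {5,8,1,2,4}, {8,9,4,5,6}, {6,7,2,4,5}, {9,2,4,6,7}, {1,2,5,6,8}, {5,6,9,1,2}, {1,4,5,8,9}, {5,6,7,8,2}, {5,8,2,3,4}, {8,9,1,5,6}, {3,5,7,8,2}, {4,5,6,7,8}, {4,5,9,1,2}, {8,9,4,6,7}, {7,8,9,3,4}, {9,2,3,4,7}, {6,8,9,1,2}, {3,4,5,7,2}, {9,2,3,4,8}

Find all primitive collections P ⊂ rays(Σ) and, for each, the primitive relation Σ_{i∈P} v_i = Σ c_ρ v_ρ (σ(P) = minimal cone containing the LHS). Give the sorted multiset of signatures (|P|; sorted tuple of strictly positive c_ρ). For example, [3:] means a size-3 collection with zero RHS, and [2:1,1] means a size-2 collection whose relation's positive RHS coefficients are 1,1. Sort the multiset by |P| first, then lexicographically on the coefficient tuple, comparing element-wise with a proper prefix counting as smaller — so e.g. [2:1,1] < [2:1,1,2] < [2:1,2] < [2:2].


Primitive collections (9):

  P={3,6}:  v_{3} + v_{6} = v_{7}  so sig = [2:1]
  P={1,3}:  v_{1} + v_{3} = v_{2} + v_{8}  so sig = [2:1,1]
  P={1,7}:  v_{1} + v_{7} = v_{2} + v_{6} + v_{8}  so sig = [2:1,1,1]
  P={1,4,6}:  v_{1} + v_{4} + v_{6} = 0  so sig = [3:]
  P={3,5,9}:  v_{3} + v_{5} + v_{9} = v_{4} + v_{6}  so sig = [3:1,1]
  P={5,7,9}:  v_{5} + v_{7} + v_{9} = v_{4} + 2·v_{6}  so sig = [3:1,2]
  P={2,5,8,9}:  v_{2} + v_{5} + v_{8} + v_{9} = 0  so sig = [4:]
  P={2,4,6,8}:  v_{2} + v_{4} + v_{6} + v_{8} = v_{3}  so sig = [4:1]
  P={2,4,7,8}:  v_{2} + v_{4} + v_{7} + v_{8} = 2·v_{3}  so sig = [4:2]

Signatures (|P|; sorted positive RHS coefficients), sorted:
[[2:1], [2:1,1], [2:1,1,1], [3:], [3:1,1], [3:1,2], [4:], [4:1], [4:2]]


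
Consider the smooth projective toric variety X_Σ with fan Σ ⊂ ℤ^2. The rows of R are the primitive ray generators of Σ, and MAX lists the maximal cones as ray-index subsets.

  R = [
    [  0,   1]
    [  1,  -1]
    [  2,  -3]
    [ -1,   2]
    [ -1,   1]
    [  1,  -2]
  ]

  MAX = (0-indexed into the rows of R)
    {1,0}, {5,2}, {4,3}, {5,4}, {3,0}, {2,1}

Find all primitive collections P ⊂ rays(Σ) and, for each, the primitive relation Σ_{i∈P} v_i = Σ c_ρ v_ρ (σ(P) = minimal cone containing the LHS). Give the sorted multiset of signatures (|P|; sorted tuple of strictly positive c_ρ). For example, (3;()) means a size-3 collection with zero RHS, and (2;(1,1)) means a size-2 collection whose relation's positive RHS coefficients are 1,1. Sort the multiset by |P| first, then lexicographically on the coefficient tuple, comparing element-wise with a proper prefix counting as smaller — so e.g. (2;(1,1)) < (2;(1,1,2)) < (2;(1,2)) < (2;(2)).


9 collections generate NE(X_Σ); each relation:

  P = {1,4}:  v_{1} + v_{4} = 0  →  sig = (2;())
  P = {3,5}:  v_{3} + v_{5} = 0  →  sig = (2;())
  P = {0,4}:  v_{0} + v_{4} = v_{3}  →  sig = (2;(1))
  P = {0,5}:  v_{0} + v_{5} = v_{1}  →  sig = (2;(1))
  P = {1,3}:  v_{1} + v_{3} = v_{0}  →  sig = (2;(1))
  P = {1,5}:  v_{1} + v_{5} = v_{2}  →  sig = (2;(1))
  P = {2,3}:  v_{2} + v_{3} = v_{1}  →  sig = (2;(1))
  P = {2,4}:  v_{2} + v_{4} = v_{5}  →  sig = (2;(1))
  P = {0,2}:  v_{0} + v_{2} = 2·v_{1}  →  sig = (2;(2))

Signatures (|P|; sorted positive RHS coefficients), sorted:
    |P|=2: 9 collections, coeffs (), (), (1), (1), (1), (1), (1), (1), (2)


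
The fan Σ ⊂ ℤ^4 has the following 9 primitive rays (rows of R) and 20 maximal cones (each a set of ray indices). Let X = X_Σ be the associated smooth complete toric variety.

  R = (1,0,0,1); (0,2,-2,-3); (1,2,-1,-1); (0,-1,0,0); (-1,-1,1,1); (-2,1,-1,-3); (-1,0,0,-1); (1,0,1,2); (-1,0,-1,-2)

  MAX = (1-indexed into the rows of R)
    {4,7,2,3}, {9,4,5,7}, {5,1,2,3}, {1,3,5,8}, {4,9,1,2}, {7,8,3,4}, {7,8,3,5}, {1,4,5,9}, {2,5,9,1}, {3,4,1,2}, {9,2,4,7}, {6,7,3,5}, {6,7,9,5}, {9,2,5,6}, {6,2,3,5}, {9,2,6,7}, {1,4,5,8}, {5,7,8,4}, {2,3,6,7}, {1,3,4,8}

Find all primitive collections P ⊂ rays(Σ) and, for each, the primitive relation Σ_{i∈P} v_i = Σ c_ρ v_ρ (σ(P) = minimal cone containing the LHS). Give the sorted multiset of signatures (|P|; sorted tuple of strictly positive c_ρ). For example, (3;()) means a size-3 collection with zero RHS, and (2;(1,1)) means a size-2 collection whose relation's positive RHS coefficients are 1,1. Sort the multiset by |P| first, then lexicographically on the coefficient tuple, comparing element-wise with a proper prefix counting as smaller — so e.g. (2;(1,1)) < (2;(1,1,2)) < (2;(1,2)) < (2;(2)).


Primitive collections (10):

  P = {1,7}:  v_{1} + v_{7} = 0 — sig = (2;())
  P = {8,9}:  v_{8} + v_{9} = 0 — sig = (2;())
  P = {2,8}:  v_{2} + v_{8} = v_{3} — sig = (2;(1))
  P = {3,9}:  v_{3} + v_{9} = v_{2} — sig = (2;(1))
  P = {1,6}:  v_{1} + v_{6} = v_{2} + v_{5} — sig = (2;(1,1))
  P = {4,6}:  v_{4} + v_{6} = v_{7} + v_{9} — sig = (2;(1,1))
  P = {6,8}:  v_{6} + v_{8} = v_{3} + v_{5} + v_{7} — sig = (2;(1,1,1))
  P = {3,4,5}:  v_{3} + v_{4} + v_{5} = 0 — sig = (3;())
  P = {2,4,5}:  v_{2} + v_{4} + v_{5} = v_{9} — sig = (3;(1))
  P = {2,5,7}:  v_{2} + v_{5} + v_{7} = v_{6} — sig = (3;(1))

Sorted signature multiset PRS(X):
    (2;())
    (2;())
    (2;(1))
    (2;(1))
    (2;(1,1))
    (2;(1,1))
    (2;(1,1,1))
    (3;())
    (3;(1))
    (3;(1))


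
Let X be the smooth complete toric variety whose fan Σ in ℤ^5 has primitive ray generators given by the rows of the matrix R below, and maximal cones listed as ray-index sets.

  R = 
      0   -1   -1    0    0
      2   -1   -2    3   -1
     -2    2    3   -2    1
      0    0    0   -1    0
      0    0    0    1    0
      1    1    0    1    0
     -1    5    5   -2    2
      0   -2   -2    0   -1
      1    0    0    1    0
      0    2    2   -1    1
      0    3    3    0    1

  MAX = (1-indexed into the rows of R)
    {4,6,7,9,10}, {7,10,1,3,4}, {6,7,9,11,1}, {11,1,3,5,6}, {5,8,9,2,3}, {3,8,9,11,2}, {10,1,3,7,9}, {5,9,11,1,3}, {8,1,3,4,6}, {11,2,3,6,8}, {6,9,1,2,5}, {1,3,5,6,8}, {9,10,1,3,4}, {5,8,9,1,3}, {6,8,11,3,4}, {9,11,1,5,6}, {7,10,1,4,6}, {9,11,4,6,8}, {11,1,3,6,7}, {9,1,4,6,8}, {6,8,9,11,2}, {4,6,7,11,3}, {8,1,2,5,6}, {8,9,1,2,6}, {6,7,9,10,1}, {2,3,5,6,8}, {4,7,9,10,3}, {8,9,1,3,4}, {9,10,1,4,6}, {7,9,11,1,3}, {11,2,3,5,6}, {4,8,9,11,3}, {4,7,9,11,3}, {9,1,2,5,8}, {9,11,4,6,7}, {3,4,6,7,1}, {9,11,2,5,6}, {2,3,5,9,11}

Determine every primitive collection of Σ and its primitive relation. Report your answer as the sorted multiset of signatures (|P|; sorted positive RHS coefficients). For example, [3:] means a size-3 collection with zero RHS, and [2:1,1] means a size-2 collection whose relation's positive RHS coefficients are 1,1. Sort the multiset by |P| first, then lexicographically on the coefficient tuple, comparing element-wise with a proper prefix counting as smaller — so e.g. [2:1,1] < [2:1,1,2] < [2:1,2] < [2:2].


18 minimal non-faces of Δ(Σ) (on 11 rays):

  • {4,5}:  v_{4} + v_{5} = 0  so sig = [2:]
  • {8,10}:  v_{8} + v_{10} = v_{4}  so sig = [2:1]
  • {2,7}:  v_{2} + v_{7} = v_{6} + v_{11}  so sig = [2:1,1]
  • {2,10}:  v_{2} + v_{10} = v_{6} + v_{9}  so sig = [2:1,1]
  • {5,10}:  v_{5} + v_{10} = v_{1} + v_{11}  so sig = [2:1,1]
  • {10,11}:  v_{10} + v_{11} = v_{7} + v_{9}  so sig = [2:1,1]
  • {2,4}:  v_{2} + v_{4} = v_{6} + v_{8} + v_{9}  so sig = [2:1,1,1]
  • {7,8}:  v_{7} + v_{8} = v_{3} + v_{4} + v_{6}  so sig = [2:1,1,1]
  • {5,7}:  v_{5} + v_{7} = v_{1} + v_{3} + v_{6} + v_{11}  so sig = [2:1,1,1,1]
  • {1,8,11}:  v_{1} + v_{8} + v_{11} = 0  so sig = [3:]
  • {1,2,3}:  v_{1} + v_{2} + v_{3} = v_{5}  so sig = [3:1]
  • {1,4,11}:  v_{1} + v_{4} + v_{11} = v_{10}  so sig = [3:1]
  • {3,6,9}:  v_{3} + v_{6} + v_{9} = v_{11}  so sig = [3:1]
  • {3,6,10}:  v_{3} + v_{6} + v_{10} = v_{7}  so sig = [3:1]
  • {5,8,11}:  v_{5} + v_{8} + v_{11} = v_{2} + v_{3}  so sig = [3:1,1]
  • {1,2,11}:  v_{1} + v_{2} + v_{11} = v_{5} + v_{6} + v_{9}  so sig = [3:1,1,1]
  • {5,6,8,9}:  v_{5} + v_{6} + v_{8} + v_{9} = v_{2}  so sig = [4:1]
  • {1,4,7,9}:  v_{1} + v_{4} + v_{7} + v_{9} = 2·v_{10}  so sig = [4:2]

Hence PRS(X_Σ) =
    [2:]
    [2:1]
    [2:1,1]
    [2:1,1]
    [2:1,1]
    [2:1,1]
    [2:1,1,1]
    [2:1,1,1]
    [2:1,1,1,1]
    [3:]
    [3:1]
    [3:1]
    [3:1]
    [3:1]
    [3:1,1]
    [3:1,1,1]
    [4:1]
    [4:2]
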